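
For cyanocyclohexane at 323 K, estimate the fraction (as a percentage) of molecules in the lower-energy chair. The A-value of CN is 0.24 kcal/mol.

59.2%

One chair has the cyano group axial (E = 0.24 kcal/mol) and the other has it equatorial (E = 0).
ΔG = 0.24 kcal/mol between the two chairs.
K = exp(ΔG/RT) with R = 1.987×10⁻³ kcal mol⁻¹ K⁻¹ and T = 323 K gives K ≈ 1.45.
Fraction in the lower-energy chair = K/(K+1) = 59.2%.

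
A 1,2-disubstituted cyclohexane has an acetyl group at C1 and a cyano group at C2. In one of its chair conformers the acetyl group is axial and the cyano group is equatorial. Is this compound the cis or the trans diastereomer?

cis

C1 and C2 have opposite parity, so their axial bonds point in opposite directions.
With opposite-parity carbons, two substituents on the same face are one axial and one equatorial; opposite faces give both axial or both equatorial.
Here the groups are axial/equatorial → same face → cis.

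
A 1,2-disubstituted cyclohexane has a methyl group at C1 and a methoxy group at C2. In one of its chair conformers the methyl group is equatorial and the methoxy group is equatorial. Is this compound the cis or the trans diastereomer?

C1 and C2 have opposite parity, so their axial bonds point in opposite directions.
With opposite-parity carbons, two substituents on the same face are one axial and one equatorial; opposite faces give both axial or both equatorial.
Here the groups are equatorial/equatorial → opposite face → trans.

trans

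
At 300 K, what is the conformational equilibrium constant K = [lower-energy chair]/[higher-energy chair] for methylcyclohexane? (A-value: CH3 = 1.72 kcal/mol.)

K ≈ 17.9

One chair has the methyl group axial (E = 1.72 kcal/mol) and the other has it equatorial (E = 0).
ΔG = 1.72 kcal/mol between the two chairs.
K = exp(ΔG/RT) with R = 1.987×10⁻³ kcal mol⁻¹ K⁻¹ and T = 300 K gives K ≈ 17.9.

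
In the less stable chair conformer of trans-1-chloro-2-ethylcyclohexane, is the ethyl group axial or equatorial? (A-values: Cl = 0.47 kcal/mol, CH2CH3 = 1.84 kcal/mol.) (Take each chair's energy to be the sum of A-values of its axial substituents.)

axial

C1 and C2 have opposite parity, so for the trans isomer the two substituents are e,e in one chair and a,a in the other.
Chair I (chloro axial, ethyl axial): E = 2.31 kcal/mol.
Chair II (chloro equatorial, ethyl equatorial): E = 0.00 kcal/mol.
Chair I is the less stable (higher-energy) conformer, and in that chair the ethyl group is axial.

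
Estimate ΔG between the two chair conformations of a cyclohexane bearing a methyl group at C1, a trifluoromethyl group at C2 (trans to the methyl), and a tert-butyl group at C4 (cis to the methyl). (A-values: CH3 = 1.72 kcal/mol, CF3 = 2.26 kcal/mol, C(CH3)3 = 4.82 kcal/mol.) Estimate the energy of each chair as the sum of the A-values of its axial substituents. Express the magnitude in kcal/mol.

0.84 kcal/mol

Chair I (methyl axial, trifluoromethyl axial, tert-butyl equatorial): E = 3.98 kcal/mol.
Chair II (methyl equatorial, trifluoromethyl equatorial, tert-butyl axial): E = 4.82 kcal/mol.
ΔE = 4.82 − 3.98 = 0.84 kcal/mol; chair I is more stable.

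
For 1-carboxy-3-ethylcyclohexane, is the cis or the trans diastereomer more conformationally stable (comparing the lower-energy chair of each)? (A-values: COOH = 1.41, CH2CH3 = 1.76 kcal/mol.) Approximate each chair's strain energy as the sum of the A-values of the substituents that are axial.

cis

At 1,3 positions (parity same): cis → (e,e or a,a); trans → (a,e or e,a).
Best chair for cis: E = 0.00 kcal/mol; best chair for trans: E = 1.41 kcal/mol.
The cis isomer is lower by 1.41 kcal/mol.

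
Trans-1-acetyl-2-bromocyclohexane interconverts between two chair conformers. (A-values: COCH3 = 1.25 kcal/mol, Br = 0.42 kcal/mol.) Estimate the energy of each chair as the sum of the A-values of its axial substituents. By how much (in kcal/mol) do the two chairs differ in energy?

1.67 kcal/mol

C1 and C2 have opposite parity, so for the trans isomer the two substituents are e,e in one chair and a,a in the other.
Chair I (acetyl axial, bromo axial): E = 1.67 kcal/mol.
Chair II (acetyl equatorial, bromo equatorial): E = 0.00 kcal/mol.
ΔE = 1.67 − 0.00 = 1.67 kcal/mol; chair II is more stable.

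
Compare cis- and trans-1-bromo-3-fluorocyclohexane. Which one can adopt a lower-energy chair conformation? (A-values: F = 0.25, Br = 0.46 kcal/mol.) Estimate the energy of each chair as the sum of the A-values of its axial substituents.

At 1,3 positions (parity same): cis → (e,e or a,a); trans → (a,e or e,a).
Best chair for cis: E = 0.00 kcal/mol; best chair for trans: E = 0.25 kcal/mol.
The cis isomer is lower by 0.25 kcal/mol.

cis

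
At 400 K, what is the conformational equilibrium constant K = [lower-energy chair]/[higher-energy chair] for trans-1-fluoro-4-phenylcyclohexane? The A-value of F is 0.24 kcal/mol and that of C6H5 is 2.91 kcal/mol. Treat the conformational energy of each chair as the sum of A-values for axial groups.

C1 and C4 have opposite parity, so for the trans isomer the two substituents are e,e in one chair and a,a in the other.
Chair I (fluoro axial, phenyl axial): E = 3.15 kcal/mol; chair II (fluoro equatorial, phenyl equatorial): E = 0.00 kcal/mol.
ΔG = 3.15 kcal/mol between the two chairs.
K = exp(ΔG/RT) with R = 1.987×10⁻³ kcal mol⁻¹ K⁻¹ and T = 400 K gives K ≈ 52.6.

K ≈ 52.6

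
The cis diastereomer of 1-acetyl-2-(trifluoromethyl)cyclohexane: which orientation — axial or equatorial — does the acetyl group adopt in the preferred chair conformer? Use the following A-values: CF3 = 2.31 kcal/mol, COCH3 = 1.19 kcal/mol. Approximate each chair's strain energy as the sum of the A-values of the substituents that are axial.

axial

C1 and C2 have opposite parity, so for the cis isomer the two substituents are one axial and one equatorial in each chair.
Chair I (trifluoromethyl axial, acetyl equatorial): E = 2.31 kcal/mol.
Chair II (trifluoromethyl equatorial, acetyl axial): E = 1.19 kcal/mol.
Chair II is the more stable (lower-energy) conformer, and in that chair the acetyl group is axial.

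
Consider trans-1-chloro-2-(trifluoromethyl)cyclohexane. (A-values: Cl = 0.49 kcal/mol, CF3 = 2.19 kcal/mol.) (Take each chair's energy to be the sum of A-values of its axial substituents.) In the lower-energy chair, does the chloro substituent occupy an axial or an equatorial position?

C1 and C2 have opposite parity, so for the trans isomer the two substituents are e,e in one chair and a,a in the other.
Chair I (chloro axial, trifluoromethyl axial): E = 2.68 kcal/mol.
Chair II (chloro equatorial, trifluoromethyl equatorial): E = 0.00 kcal/mol.
Chair II is the more stable (lower-energy) conformer, and in that chair the chloro group is equatorial.

equatorial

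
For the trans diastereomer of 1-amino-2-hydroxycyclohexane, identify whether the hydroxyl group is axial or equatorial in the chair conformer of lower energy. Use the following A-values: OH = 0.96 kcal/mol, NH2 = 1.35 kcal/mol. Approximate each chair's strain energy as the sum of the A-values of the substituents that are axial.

equatorial

C1 and C2 have opposite parity, so for the trans isomer the two substituents are e,e in one chair and a,a in the other.
Chair I (hydroxyl axial, amino axial): E = 2.31 kcal/mol.
Chair II (hydroxyl equatorial, amino equatorial): E = 0.00 kcal/mol.
Chair II is the more stable (lower-energy) conformer, and in that chair the hydroxyl group is equatorial.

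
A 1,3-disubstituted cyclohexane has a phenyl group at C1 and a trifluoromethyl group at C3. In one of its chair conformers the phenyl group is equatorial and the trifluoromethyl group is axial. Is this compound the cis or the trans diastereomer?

trans

C1 and C3 have the same parity, so their axial bonds point in the same direction.
With same-parity carbons, two substituents on the same face are both axial or both equatorial; opposite faces give one of each.
Here the groups are equatorial/axial → opposite face → trans.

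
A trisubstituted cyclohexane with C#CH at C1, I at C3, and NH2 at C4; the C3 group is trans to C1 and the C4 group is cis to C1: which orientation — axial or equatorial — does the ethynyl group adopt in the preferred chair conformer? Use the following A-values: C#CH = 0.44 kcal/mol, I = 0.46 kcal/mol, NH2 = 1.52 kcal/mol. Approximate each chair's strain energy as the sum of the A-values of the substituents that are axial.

Chair I (ethynyl axial, iodo equatorial, amino equatorial): E = 0.44 kcal/mol.
Chair II (ethynyl equatorial, iodo axial, amino axial): E = 1.98 kcal/mol.
Chair I is the more stable (lower-energy) conformer, and in that chair the ethynyl group is axial.

axial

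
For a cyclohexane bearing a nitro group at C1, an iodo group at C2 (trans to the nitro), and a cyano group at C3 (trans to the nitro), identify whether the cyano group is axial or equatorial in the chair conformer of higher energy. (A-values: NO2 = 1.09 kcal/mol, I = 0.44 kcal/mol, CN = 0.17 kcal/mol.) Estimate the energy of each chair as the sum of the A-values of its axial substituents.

equatorial

Chair I (nitro axial, iodo axial, cyano equatorial): E = 1.53 kcal/mol.
Chair II (nitro equatorial, iodo equatorial, cyano axial): E = 0.17 kcal/mol.
Chair I is the less stable (higher-energy) conformer, and in that chair the cyano group is equatorial.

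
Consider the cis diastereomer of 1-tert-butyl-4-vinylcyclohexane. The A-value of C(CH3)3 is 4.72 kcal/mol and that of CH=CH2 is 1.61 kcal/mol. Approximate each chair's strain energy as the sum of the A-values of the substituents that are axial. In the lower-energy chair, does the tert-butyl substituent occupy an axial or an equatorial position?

C1 and C4 have opposite parity, so for the cis isomer the two substituents are one axial and one equatorial in each chair.
Chair I (tert-butyl axial, vinyl equatorial): E = 4.72 kcal/mol.
Chair II (tert-butyl equatorial, vinyl axial): E = 1.61 kcal/mol.
Chair II is the more stable (lower-energy) conformer, and in that chair the tert-butyl group is equatorial.

equatorial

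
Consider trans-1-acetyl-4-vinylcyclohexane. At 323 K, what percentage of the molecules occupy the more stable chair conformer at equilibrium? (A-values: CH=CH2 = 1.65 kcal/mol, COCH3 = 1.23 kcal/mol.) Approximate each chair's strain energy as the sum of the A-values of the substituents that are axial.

C1 and C4 have opposite parity, so for the trans isomer the two substituents are e,e in one chair and a,a in the other.
Chair I (vinyl axial, acetyl axial): E = 2.88 kcal/mol; chair II (vinyl equatorial, acetyl equatorial): E = 0.00 kcal/mol.
ΔG = 2.88 kcal/mol between the two chairs.
K = exp(ΔG/RT) with R = 1.987×10⁻³ kcal mol⁻¹ K⁻¹ and T = 323 K gives K ≈ 88.9.
Fraction in the lower-energy chair = K/(K+1) = 98.9%.

98.9%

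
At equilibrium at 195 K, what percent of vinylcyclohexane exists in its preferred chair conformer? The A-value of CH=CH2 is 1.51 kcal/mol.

One chair has the vinyl group axial (E = 1.51 kcal/mol) and the other has it equatorial (E = 0).
ΔG = 1.51 kcal/mol between the two chairs.
K = exp(ΔG/RT) with R = 1.987×10⁻³ kcal mol⁻¹ K⁻¹ and T = 195 K gives K ≈ 49.3.
Fraction in the lower-energy chair = K/(K+1) = 98.0%.

98.0%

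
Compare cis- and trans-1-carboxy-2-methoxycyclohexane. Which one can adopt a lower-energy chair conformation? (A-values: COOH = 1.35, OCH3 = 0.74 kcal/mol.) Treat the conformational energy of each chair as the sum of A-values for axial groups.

trans

At 1,2 positions (parity opposite): cis → (a,e or e,a); trans → (e,e or a,a).
Best chair for cis: E = 0.74 kcal/mol; best chair for trans: E = 0.00 kcal/mol.
The trans isomer is lower by 0.74 kcal/mol.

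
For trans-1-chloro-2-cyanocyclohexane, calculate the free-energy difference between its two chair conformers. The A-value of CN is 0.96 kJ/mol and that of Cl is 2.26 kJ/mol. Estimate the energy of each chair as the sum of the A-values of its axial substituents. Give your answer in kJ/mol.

C1 and C2 have opposite parity, so for the trans isomer the two substituents are e,e in one chair and a,a in the other.
Chair I (cyano axial, chloro axial): E = 3.22 kJ/mol.
Chair II (cyano equatorial, chloro equatorial): E = 0.00 kJ/mol.
ΔE = 3.22 − 0.00 = 3.22 kJ/mol; chair II is more stable.

3.22 kJ/mol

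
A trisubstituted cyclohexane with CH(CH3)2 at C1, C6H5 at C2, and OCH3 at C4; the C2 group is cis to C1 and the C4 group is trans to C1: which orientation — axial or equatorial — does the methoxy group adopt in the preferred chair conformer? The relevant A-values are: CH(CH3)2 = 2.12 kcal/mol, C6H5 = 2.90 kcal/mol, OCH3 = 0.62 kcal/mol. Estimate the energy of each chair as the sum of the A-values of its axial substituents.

axial

Chair I (isopropyl axial, phenyl equatorial, methoxy axial): E = 2.74 kcal/mol.
Chair II (isopropyl equatorial, phenyl axial, methoxy equatorial): E = 2.90 kcal/mol.
Chair I is the more stable (lower-energy) conformer, and in that chair the methoxy group is axial.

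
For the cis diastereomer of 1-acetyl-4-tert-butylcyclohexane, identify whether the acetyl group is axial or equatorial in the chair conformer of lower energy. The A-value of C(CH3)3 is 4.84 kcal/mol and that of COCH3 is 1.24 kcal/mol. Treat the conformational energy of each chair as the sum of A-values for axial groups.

axial

C1 and C4 have opposite parity, so for the cis isomer the two substituents are one axial and one equatorial in each chair.
Chair I (tert-butyl axial, acetyl equatorial): E = 4.84 kcal/mol.
Chair II (tert-butyl equatorial, acetyl axial): E = 1.24 kcal/mol.
Chair II is the more stable (lower-energy) conformer, and in that chair the acetyl group is axial.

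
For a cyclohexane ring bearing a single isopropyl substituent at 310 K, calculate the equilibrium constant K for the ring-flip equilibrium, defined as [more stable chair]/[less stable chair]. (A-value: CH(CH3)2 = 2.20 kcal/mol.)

K ≈ 35.6

One chair has the isopropyl group axial (E = 2.20 kcal/mol) and the other has it equatorial (E = 0).
ΔG = 2.20 kcal/mol between the two chairs.
K = exp(ΔG/RT) with R = 1.987×10⁻³ kcal mol⁻¹ K⁻¹ and T = 310 K gives K ≈ 35.6.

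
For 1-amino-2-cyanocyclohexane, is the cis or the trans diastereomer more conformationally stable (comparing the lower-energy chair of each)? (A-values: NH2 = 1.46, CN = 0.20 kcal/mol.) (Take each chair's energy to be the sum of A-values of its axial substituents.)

At 1,2 positions (parity opposite): cis → (a,e or e,a); trans → (e,e or a,a).
Best chair for cis: E = 0.20 kcal/mol; best chair for trans: E = 0.00 kcal/mol.
The trans isomer is lower by 0.20 kcal/mol.

trans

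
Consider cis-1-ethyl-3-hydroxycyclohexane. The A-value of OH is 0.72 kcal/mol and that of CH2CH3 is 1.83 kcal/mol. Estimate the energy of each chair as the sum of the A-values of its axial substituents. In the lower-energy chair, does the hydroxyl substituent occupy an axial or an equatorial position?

equatorial

C1 and C3 have the same parity, so for the cis isomer the two substituents are e,e in one chair and a,a in the other.
Chair I (hydroxyl axial, ethyl axial): E = 2.55 kcal/mol.
Chair II (hydroxyl equatorial, ethyl equatorial): E = 0.00 kcal/mol.
Chair II is the more stable (lower-energy) conformer, and in that chair the hydroxyl group is equatorial.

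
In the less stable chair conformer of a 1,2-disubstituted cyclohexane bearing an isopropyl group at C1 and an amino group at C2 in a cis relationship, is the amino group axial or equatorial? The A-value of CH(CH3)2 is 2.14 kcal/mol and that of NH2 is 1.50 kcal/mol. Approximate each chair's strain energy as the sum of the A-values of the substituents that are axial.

equatorial

C1 and C2 have opposite parity, so for the cis isomer the two substituents are one axial and one equatorial in each chair.
Chair I (isopropyl axial, amino equatorial): E = 2.14 kcal/mol.
Chair II (isopropyl equatorial, amino axial): E = 1.50 kcal/mol.
Chair I is the less stable (higher-energy) conformer, and in that chair the amino group is equatorial.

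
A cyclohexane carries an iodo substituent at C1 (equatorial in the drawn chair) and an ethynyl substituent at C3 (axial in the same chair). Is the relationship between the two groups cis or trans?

C1 and C3 have the same parity, so their axial bonds point in the same direction.
With same-parity carbons, two substituents on the same face are both axial or both equatorial; opposite faces give one of each.
Here the groups are equatorial/axial → opposite face → trans.

trans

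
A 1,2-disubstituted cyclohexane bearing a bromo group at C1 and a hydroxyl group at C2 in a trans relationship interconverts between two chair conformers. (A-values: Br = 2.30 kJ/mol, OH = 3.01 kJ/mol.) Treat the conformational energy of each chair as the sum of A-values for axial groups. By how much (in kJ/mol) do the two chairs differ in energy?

5.31 kJ/mol

C1 and C2 have opposite parity, so for the trans isomer the two substituents are e,e in one chair and a,a in the other.
Chair I (bromo axial, hydroxyl axial): E = 5.31 kJ/mol.
Chair II (bromo equatorial, hydroxyl equatorial): E = 0.00 kJ/mol.
ΔE = 5.31 − 0.00 = 5.31 kJ/mol; chair II is more stable.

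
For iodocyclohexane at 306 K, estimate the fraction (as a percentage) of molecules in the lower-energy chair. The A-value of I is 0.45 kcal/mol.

One chair has the iodo group axial (E = 0.45 kcal/mol) and the other has it equatorial (E = 0).
ΔG = 0.45 kcal/mol between the two chairs.
K = exp(ΔG/RT) with R = 1.987×10⁻³ kcal mol⁻¹ K⁻¹ and T = 306 K gives K ≈ 2.1.
Fraction in the lower-energy chair = K/(K+1) = 67.7%.

67.7%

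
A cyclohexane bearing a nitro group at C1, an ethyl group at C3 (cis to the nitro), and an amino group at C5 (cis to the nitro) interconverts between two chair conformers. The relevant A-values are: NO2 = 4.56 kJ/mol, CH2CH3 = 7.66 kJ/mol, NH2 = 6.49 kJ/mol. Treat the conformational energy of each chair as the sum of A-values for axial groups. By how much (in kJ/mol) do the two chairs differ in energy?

Chair I (nitro axial, ethyl axial, amino axial): E = 18.71 kJ/mol.
Chair II (nitro equatorial, ethyl equatorial, amino equatorial): E = 0.00 kJ/mol.
ΔE = 18.71 − 0.00 = 18.71 kJ/mol; chair II is more stable.

18.71 kJ/mol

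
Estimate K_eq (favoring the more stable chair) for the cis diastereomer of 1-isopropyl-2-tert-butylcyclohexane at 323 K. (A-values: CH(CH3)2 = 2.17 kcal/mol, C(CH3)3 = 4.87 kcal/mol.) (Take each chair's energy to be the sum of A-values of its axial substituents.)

C1 and C2 have opposite parity, so for the cis isomer the two substituents are one axial and one equatorial in each chair.
Chair I (isopropyl axial, tert-butyl equatorial): E = 2.17 kcal/mol; chair II (isopropyl equatorial, tert-butyl axial): E = 4.87 kcal/mol.
ΔG = 2.70 kcal/mol between the two chairs.
K = exp(ΔG/RT) with R = 1.987×10⁻³ kcal mol⁻¹ K⁻¹ and T = 323 K gives K ≈ 67.1.

K ≈ 67.1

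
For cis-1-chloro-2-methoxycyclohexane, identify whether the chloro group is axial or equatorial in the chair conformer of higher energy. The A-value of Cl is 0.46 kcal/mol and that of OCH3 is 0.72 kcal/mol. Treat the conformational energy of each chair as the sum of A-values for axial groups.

equatorial

C1 and C2 have opposite parity, so for the cis isomer the two substituents are one axial and one equatorial in each chair.
Chair I (chloro axial, methoxy equatorial): E = 0.46 kcal/mol.
Chair II (chloro equatorial, methoxy axial): E = 0.72 kcal/mol.
Chair II is the less stable (higher-energy) conformer, and in that chair the chloro group is equatorial.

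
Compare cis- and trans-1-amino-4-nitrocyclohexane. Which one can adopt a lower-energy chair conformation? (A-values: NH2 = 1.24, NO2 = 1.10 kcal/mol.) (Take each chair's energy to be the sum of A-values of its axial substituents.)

trans

At 1,4 positions (parity opposite): cis → (a,e or e,a); trans → (e,e or a,a).
Best chair for cis: E = 1.10 kcal/mol; best chair for trans: E = 0.00 kcal/mol.
The trans isomer is lower by 1.10 kcal/mol.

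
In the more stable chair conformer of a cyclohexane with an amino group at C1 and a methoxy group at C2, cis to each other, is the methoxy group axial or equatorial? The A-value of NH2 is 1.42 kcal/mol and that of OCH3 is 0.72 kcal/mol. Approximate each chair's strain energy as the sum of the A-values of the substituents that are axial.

axial

C1 and C2 have opposite parity, so for the cis isomer the two substituents are one axial and one equatorial in each chair.
Chair I (amino axial, methoxy equatorial): E = 1.42 kcal/mol.
Chair II (amino equatorial, methoxy axial): E = 0.72 kcal/mol.
Chair II is the more stable (lower-energy) conformer, and in that chair the methoxy group is axial.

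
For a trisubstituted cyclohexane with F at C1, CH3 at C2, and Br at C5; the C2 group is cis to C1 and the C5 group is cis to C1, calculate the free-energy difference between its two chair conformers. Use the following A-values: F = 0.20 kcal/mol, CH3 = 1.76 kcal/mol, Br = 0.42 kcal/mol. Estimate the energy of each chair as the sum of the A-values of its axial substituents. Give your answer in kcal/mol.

1.14 kcal/mol

Chair I (fluoro axial, methyl equatorial, bromo axial): E = 0.62 kcal/mol.
Chair II (fluoro equatorial, methyl axial, bromo equatorial): E = 1.76 kcal/mol.
ΔE = 1.76 − 0.62 = 1.14 kcal/mol; chair I is more stable.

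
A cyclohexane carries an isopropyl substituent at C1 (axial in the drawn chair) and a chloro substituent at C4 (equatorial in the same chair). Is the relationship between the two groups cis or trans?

cis

C1 and C4 have opposite parity, so their axial bonds point in opposite directions.
With opposite-parity carbons, two substituents on the same face are one axial and one equatorial; opposite faces give both axial or both equatorial.
Here the groups are axial/equatorial → same face → cis.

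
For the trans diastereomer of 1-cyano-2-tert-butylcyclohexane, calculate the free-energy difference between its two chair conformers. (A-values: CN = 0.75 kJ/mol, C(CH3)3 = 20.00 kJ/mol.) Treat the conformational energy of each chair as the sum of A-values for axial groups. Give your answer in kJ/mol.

20.75 kJ/mol

C1 and C2 have opposite parity, so for the trans isomer the two substituents are e,e in one chair and a,a in the other.
Chair I (cyano axial, tert-butyl axial): E = 20.75 kJ/mol.
Chair II (cyano equatorial, tert-butyl equatorial): E = 0.00 kJ/mol.
ΔE = 20.75 − 0.00 = 20.75 kJ/mol; chair II is more stable.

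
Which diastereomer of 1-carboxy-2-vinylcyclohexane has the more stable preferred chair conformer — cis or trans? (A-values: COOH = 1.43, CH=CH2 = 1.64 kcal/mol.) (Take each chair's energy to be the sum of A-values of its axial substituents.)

At 1,2 positions (parity opposite): cis → (a,e or e,a); trans → (e,e or a,a).
Best chair for cis: E = 1.43 kcal/mol; best chair for trans: E = 0.00 kcal/mol.
The trans isomer is lower by 1.43 kcal/mol.

trans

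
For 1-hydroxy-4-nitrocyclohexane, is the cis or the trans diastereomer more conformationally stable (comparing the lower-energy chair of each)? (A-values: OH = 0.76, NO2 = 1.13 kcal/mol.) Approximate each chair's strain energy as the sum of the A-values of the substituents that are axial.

At 1,4 positions (parity opposite): cis → (a,e or e,a); trans → (e,e or a,a).
Best chair for cis: E = 0.76 kcal/mol; best chair for trans: E = 0.00 kcal/mol.
The trans isomer is lower by 0.76 kcal/mol.

trans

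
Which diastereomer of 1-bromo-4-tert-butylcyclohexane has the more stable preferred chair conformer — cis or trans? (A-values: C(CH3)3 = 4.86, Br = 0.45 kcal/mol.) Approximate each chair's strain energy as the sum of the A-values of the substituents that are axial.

trans

At 1,4 positions (parity opposite): cis → (a,e or e,a); trans → (e,e or a,a).
Best chair for cis: E = 0.45 kcal/mol; best chair for trans: E = 0.00 kcal/mol.
The trans isomer is lower by 0.45 kcal/mol.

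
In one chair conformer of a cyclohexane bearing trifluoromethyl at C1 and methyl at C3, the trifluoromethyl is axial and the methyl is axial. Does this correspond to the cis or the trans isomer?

cis

C1 and C3 have the same parity, so their axial bonds point in the same direction.
With same-parity carbons, two substituents on the same face are both axial or both equatorial; opposite faces give one of each.
Here the groups are axial/axial → same face → cis.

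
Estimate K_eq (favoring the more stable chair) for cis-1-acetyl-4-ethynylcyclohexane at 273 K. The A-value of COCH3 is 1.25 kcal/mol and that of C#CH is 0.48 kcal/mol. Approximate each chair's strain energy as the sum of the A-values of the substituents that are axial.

C1 and C4 have opposite parity, so for the cis isomer the two substituents are one axial and one equatorial in each chair.
Chair I (acetyl axial, ethynyl equatorial): E = 1.25 kcal/mol; chair II (acetyl equatorial, ethynyl axial): E = 0.48 kcal/mol.
ΔG = 0.77 kcal/mol between the two chairs.
K = exp(ΔG/RT) with R = 1.987×10⁻³ kcal mol⁻¹ K⁻¹ and T = 273 K gives K ≈ 4.13.

K ≈ 4.13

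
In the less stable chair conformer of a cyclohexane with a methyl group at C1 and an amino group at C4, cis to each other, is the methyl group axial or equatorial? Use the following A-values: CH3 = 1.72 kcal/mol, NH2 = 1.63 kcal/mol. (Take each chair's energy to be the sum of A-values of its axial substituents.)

C1 and C4 have opposite parity, so for the cis isomer the two substituents are one axial and one equatorial in each chair.
Chair I (methyl axial, amino equatorial): E = 1.72 kcal/mol.
Chair II (methyl equatorial, amino axial): E = 1.63 kcal/mol.
Chair I is the less stable (higher-energy) conformer, and in that chair the methyl group is axial.

axial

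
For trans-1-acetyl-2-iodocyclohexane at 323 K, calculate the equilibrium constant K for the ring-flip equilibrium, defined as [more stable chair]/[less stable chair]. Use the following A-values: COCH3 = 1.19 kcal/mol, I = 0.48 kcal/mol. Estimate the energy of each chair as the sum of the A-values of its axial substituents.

K ≈ 13.5

C1 and C2 have opposite parity, so for the trans isomer the two substituents are e,e in one chair and a,a in the other.
Chair I (acetyl axial, iodo axial): E = 1.67 kcal/mol; chair II (acetyl equatorial, iodo equatorial): E = 0.00 kcal/mol.
ΔG = 1.67 kcal/mol between the two chairs.
K = exp(ΔG/RT) with R = 1.987×10⁻³ kcal mol⁻¹ K⁻¹ and T = 323 K gives K ≈ 13.5.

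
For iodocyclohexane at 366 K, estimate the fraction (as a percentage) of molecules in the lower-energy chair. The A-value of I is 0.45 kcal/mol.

65.0%

One chair has the iodo group axial (E = 0.45 kcal/mol) and the other has it equatorial (E = 0).
ΔG = 0.45 kcal/mol between the two chairs.
K = exp(ΔG/RT) with R = 1.987×10⁻³ kcal mol⁻¹ K⁻¹ and T = 366 K gives K ≈ 1.86.
Fraction in the lower-energy chair = K/(K+1) = 65.0%.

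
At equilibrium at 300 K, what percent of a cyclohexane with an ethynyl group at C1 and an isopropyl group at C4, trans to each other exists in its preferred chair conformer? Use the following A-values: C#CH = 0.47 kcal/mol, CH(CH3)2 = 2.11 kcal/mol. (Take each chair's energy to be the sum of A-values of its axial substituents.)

C1 and C4 have opposite parity, so for the trans isomer the two substituents are e,e in one chair and a,a in the other.
Chair I (ethynyl axial, isopropyl axial): E = 2.58 kcal/mol; chair II (ethynyl equatorial, isopropyl equatorial): E = 0.00 kcal/mol.
ΔG = 2.58 kcal/mol between the two chairs.
K = exp(ΔG/RT) with R = 1.987×10⁻³ kcal mol⁻¹ K⁻¹ and T = 300 K gives K ≈ 75.8.
Fraction in the lower-energy chair = K/(K+1) = 98.7%.

98.7%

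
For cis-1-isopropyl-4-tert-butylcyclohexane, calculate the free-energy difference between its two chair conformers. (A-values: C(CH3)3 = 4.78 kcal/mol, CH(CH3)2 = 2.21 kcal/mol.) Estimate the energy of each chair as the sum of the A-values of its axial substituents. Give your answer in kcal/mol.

C1 and C4 have opposite parity, so for the cis isomer the two substituents are one axial and one equatorial in each chair.
Chair I (tert-butyl axial, isopropyl equatorial): E = 4.78 kcal/mol.
Chair II (tert-butyl equatorial, isopropyl axial): E = 2.21 kcal/mol.
ΔE = 4.78 − 2.21 = 2.57 kcal/mol; chair II is more stable.

2.57 kcal/mol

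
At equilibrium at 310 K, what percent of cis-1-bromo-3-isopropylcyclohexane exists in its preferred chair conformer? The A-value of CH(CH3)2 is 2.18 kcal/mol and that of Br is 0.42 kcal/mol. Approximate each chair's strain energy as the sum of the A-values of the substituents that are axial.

98.6%

C1 and C3 have the same parity, so for the cis isomer the two substituents are e,e in one chair and a,a in the other.
Chair I (isopropyl axial, bromo axial): E = 2.60 kcal/mol; chair II (isopropyl equatorial, bromo equatorial): E = 0.00 kcal/mol.
ΔG = 2.60 kcal/mol between the two chairs.
K = exp(ΔG/RT) with R = 1.987×10⁻³ kcal mol⁻¹ K⁻¹ and T = 310 K gives K ≈ 68.1.
Fraction in the lower-energy chair = K/(K+1) = 98.6%.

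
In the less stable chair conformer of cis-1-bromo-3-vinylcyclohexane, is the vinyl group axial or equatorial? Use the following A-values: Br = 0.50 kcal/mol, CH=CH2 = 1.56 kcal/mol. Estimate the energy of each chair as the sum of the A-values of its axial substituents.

axial

C1 and C3 have the same parity, so for the cis isomer the two substituents are e,e in one chair and a,a in the other.
Chair I (bromo axial, vinyl axial): E = 2.06 kcal/mol.
Chair II (bromo equatorial, vinyl equatorial): E = 0.00 kcal/mol.
Chair I is the less stable (higher-energy) conformer, and in that chair the vinyl group is axial.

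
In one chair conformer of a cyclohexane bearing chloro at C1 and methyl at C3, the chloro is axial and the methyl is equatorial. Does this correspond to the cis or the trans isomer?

C1 and C3 have the same parity, so their axial bonds point in the same direction.
With same-parity carbons, two substituents on the same face are both axial or both equatorial; opposite faces give one of each.
Here the groups are axial/equatorial → opposite face → trans.

trans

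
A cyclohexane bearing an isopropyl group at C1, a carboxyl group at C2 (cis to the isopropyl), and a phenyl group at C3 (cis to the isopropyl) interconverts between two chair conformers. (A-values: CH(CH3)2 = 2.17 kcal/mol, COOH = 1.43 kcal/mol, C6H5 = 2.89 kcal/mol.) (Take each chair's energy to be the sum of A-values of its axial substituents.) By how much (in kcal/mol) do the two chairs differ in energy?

Chair I (isopropyl axial, carboxyl equatorial, phenyl axial): E = 5.06 kcal/mol.
Chair II (isopropyl equatorial, carboxyl axial, phenyl equatorial): E = 1.43 kcal/mol.
ΔE = 5.06 − 1.43 = 3.63 kcal/mol; chair II is more stable.

3.63 kcal/mol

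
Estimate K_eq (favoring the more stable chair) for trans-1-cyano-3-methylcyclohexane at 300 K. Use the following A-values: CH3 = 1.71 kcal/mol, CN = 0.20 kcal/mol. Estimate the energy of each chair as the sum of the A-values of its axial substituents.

K ≈ 12.6

C1 and C3 have the same parity, so for the trans isomer the two substituents are one axial and one equatorial in each chair.
Chair I (methyl axial, cyano equatorial): E = 1.71 kcal/mol; chair II (methyl equatorial, cyano axial): E = 0.20 kcal/mol.
ΔG = 1.51 kcal/mol between the two chairs.
K = exp(ΔG/RT) with R = 1.987×10⁻³ kcal mol⁻¹ K⁻¹ and T = 300 K gives K ≈ 12.6.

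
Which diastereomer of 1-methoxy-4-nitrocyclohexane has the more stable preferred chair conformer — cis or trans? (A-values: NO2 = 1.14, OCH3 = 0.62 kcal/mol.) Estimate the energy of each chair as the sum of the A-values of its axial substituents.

At 1,4 positions (parity opposite): cis → (a,e or e,a); trans → (e,e or a,a).
Best chair for cis: E = 0.62 kcal/mol; best chair for trans: E = 0.00 kcal/mol.
The trans isomer is lower by 0.62 kcal/mol.

trans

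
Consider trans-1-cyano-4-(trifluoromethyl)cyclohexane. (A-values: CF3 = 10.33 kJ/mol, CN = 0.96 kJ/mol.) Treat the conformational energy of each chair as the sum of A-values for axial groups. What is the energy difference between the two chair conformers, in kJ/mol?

C1 and C4 have opposite parity, so for the trans isomer the two substituents are e,e in one chair and a,a in the other.
Chair I (trifluoromethyl axial, cyano axial): E = 11.29 kJ/mol.
Chair II (trifluoromethyl equatorial, cyano equatorial): E = 0.00 kJ/mol.
ΔE = 11.29 − 0.00 = 11.29 kJ/mol; chair II is more stable.

11.29 kJ/mol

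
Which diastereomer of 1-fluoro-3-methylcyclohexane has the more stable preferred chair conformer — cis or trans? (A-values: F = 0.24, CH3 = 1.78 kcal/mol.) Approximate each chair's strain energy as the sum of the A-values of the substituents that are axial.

cis

At 1,3 positions (parity same): cis → (e,e or a,a); trans → (a,e or e,a).
Best chair for cis: E = 0.00 kcal/mol; best chair for trans: E = 0.24 kcal/mol.
The cis isomer is lower by 0.24 kcal/mol.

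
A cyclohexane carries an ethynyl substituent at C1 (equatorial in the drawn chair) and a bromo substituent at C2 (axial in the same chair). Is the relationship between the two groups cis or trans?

C1 and C2 have opposite parity, so their axial bonds point in opposite directions.
With opposite-parity carbons, two substituents on the same face are one axial and one equatorial; opposite faces give both axial or both equatorial.
Here the groups are equatorial/axial → same face → cis.

cis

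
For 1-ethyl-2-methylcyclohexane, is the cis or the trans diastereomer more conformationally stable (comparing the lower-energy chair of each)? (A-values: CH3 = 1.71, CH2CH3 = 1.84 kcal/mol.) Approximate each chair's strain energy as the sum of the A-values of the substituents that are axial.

At 1,2 positions (parity opposite): cis → (a,e or e,a); trans → (e,e or a,a).
Best chair for cis: E = 1.71 kcal/mol; best chair for trans: E = 0.00 kcal/mol.
The trans isomer is lower by 1.71 kcal/mol.

trans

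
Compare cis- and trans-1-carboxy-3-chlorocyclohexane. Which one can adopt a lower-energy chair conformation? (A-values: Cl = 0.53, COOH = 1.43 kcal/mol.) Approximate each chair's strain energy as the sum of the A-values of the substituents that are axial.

cis

At 1,3 positions (parity same): cis → (e,e or a,a); trans → (a,e or e,a).
Best chair for cis: E = 0.00 kcal/mol; best chair for trans: E = 0.53 kcal/mol.
The cis isomer is lower by 0.53 kcal/mol.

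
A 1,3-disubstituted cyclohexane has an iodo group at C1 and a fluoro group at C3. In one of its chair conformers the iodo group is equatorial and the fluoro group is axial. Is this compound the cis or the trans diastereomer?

C1 and C3 have the same parity, so their axial bonds point in the same direction.
With same-parity carbons, two substituents on the same face are both axial or both equatorial; opposite faces give one of each.
Here the groups are equatorial/axial → opposite face → trans.

trans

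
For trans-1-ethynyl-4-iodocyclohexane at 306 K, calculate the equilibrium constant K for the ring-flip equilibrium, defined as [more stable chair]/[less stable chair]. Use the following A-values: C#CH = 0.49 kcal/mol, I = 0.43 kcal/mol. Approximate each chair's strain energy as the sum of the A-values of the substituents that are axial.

C1 and C4 have opposite parity, so for the trans isomer the two substituents are e,e in one chair and a,a in the other.
Chair I (ethynyl axial, iodo axial): E = 0.92 kcal/mol; chair II (ethynyl equatorial, iodo equatorial): E = 0.00 kcal/mol.
ΔG = 0.92 kcal/mol between the two chairs.
K = exp(ΔG/RT) with R = 1.987×10⁻³ kcal mol⁻¹ K⁻¹ and T = 306 K gives K ≈ 4.54.

K ≈ 4.54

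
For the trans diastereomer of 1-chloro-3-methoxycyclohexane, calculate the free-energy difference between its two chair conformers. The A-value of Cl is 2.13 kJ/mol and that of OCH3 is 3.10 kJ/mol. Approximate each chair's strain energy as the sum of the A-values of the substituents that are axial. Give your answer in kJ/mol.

C1 and C3 have the same parity, so for the trans isomer the two substituents are one axial and one equatorial in each chair.
Chair I (chloro axial, methoxy equatorial): E = 2.13 kJ/mol.
Chair II (chloro equatorial, methoxy axial): E = 3.10 kJ/mol.
ΔE = 3.10 − 2.13 = 0.97 kJ/mol; chair I is more stable.

0.97 kJ/mol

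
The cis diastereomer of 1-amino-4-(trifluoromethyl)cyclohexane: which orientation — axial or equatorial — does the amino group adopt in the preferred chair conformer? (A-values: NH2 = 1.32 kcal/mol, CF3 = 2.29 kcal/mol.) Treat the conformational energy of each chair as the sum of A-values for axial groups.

C1 and C4 have opposite parity, so for the cis isomer the two substituents are one axial and one equatorial in each chair.
Chair I (amino axial, trifluoromethyl equatorial): E = 1.32 kcal/mol.
Chair II (amino equatorial, trifluoromethyl axial): E = 2.29 kcal/mol.
Chair I is the more stable (lower-energy) conformer, and in that chair the amino group is axial.

axial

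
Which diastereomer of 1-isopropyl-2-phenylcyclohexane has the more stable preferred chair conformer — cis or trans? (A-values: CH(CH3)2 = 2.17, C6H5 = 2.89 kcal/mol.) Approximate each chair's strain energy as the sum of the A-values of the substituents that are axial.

trans

At 1,2 positions (parity opposite): cis → (a,e or e,a); trans → (e,e or a,a).
Best chair for cis: E = 2.17 kcal/mol; best chair for trans: E = 0.00 kcal/mol.
The trans isomer is lower by 2.17 kcal/mol.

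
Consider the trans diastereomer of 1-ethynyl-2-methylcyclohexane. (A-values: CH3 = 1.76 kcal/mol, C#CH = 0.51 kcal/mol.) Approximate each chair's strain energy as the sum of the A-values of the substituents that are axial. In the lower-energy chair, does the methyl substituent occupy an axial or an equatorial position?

equatorial

C1 and C2 have opposite parity, so for the trans isomer the two substituents are e,e in one chair and a,a in the other.
Chair I (methyl axial, ethynyl axial): E = 2.27 kcal/mol.
Chair II (methyl equatorial, ethynyl equatorial): E = 0.00 kcal/mol.
Chair II is the more stable (lower-energy) conformer, and in that chair the methyl group is equatorial.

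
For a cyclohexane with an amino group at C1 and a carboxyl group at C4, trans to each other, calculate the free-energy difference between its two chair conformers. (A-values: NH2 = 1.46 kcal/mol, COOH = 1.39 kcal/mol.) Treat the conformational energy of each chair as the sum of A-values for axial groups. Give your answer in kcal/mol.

2.85 kcal/mol

C1 and C4 have opposite parity, so for the trans isomer the two substituents are e,e in one chair and a,a in the other.
Chair I (amino axial, carboxyl axial): E = 2.85 kcal/mol.
Chair II (amino equatorial, carboxyl equatorial): E = 0.00 kcal/mol.
ΔE = 2.85 − 0.00 = 2.85 kcal/mol; chair II is more stable.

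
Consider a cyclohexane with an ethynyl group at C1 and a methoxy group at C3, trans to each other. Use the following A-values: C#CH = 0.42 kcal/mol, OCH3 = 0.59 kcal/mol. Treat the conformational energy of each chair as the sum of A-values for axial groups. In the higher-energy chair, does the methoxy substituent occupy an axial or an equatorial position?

C1 and C3 have the same parity, so for the trans isomer the two substituents are one axial and one equatorial in each chair.
Chair I (ethynyl axial, methoxy equatorial): E = 0.42 kcal/mol.
Chair II (ethynyl equatorial, methoxy axial): E = 0.59 kcal/mol.
Chair II is the less stable (higher-energy) conformer, and in that chair the methoxy group is axial.

axial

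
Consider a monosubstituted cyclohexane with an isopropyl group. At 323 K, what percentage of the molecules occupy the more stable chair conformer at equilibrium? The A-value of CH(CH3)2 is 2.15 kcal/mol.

96.6%

One chair has the isopropyl group axial (E = 2.15 kcal/mol) and the other has it equatorial (E = 0).
ΔG = 2.15 kcal/mol between the two chairs.
K = exp(ΔG/RT) with R = 1.987×10⁻³ kcal mol⁻¹ K⁻¹ and T = 323 K gives K ≈ 28.5.
Fraction in the lower-energy chair = K/(K+1) = 96.6%.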